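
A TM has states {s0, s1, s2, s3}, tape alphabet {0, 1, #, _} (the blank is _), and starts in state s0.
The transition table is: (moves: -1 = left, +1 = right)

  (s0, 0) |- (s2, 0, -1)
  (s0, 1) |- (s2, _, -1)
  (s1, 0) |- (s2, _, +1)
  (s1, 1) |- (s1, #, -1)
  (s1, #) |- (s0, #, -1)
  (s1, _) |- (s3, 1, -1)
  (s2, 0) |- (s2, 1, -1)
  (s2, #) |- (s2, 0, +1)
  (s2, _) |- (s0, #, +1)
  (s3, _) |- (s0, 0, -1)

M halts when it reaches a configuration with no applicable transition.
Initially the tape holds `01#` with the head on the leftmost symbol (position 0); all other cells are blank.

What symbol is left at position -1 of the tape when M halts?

0

state=s0 head=0 tape=__[0]1#   (s0,0)→(s2,0,-1)
state=s2 head=-1 tape=_[_]01#   (s2,_)→(s0,#,+1)
state=s0 head=0 tape=_#[0]1#   (s0,0)→(s2,0,-1)
state=s2 head=-1 tape=_[#]01#   (s2,#)→(s2,0,+1)
state=s2 head=0 tape=_0[0]1#   (s2,0)→(s2,1,-1)
state=s2 head=-1 tape=_[0]11#   (s2,0)→(s2,1,-1)
state=s2 head=-2 tape=[_]111#   (s2,_)→(s0,#,+1)
state=s0 head=-1 tape=#[1]11#   (s0,1)→(s2,_,-1)
state=s2 head=-2 tape=[#]_11#   (s2,#)→(s2,0,+1)
state=s2 head=-1 tape=0[_]11#   (s2,_)→(s0,#,+1)
state=s0 head=0 tape=0#[1]1#   (s0,1)→(s2,_,-1)
state=s2 head=-1 tape=0[#]_1#   (s2,#)→(s2,0,+1)
state=s2 head=0 tape=00[_]1#   (s2,_)→(s0,#,+1)
state=s0 head=1 tape=00#[1]#   (s0,1)→(s2,_,-1)
state=s2 head=0 tape=00[#]_#   (s2,#)→(s2,0,+1)
state=s2 head=1 tape=000[_]#   (s2,_)→(s0,#,+1)
state=s0 head=2 tape=000#[#]
Cell -1 holds 0 when M halts.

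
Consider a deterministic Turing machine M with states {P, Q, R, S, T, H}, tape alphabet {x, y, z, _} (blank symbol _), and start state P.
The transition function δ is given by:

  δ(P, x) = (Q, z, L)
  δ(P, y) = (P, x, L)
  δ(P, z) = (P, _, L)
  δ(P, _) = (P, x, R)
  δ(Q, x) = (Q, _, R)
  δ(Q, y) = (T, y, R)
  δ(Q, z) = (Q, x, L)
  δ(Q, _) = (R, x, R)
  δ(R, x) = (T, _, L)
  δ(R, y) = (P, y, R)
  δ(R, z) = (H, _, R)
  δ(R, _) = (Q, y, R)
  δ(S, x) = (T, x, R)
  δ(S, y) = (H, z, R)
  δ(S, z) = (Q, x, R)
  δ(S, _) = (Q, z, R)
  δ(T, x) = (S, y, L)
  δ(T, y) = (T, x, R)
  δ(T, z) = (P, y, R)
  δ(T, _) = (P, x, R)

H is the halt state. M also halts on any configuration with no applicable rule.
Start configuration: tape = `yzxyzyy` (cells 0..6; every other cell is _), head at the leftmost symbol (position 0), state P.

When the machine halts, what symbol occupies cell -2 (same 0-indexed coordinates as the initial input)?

P | __[y]zxyzyy   read y → write x, move L, go to P
P | _[_]xzxyzyy   read _ → write x, move R, go to P
P | _x[x]zxyzyy   read x → write z, move L, go to Q
Q | _[x]zzxyzyy   read x → write _, move R, go to Q
Q | __[z]zxyzyy   read z → write x, move L, go to Q
Q | _[_]xzxyzyy   read _ → write x, move R, go to R
R | _x[x]zxyzyy   read x → write _, move L, go to T
T | _[x]_zxyzyy   read x → write y, move L, go to S
S | [_]y_zxyzyy   read _ → write z, move R, go to Q
Q | z[y]_zxyzyy   read y → write y, move R, go to T
T | zy[_]zxyzyy   read _ → write x, move R, go to P
P | zyx[z]xyzyy   read z → write _, move L, go to P
P | zy[x]_xyzyy   read x → write z, move L, go to Q
Q | z[y]z_xyzyy   read y → write y, move R, go to T
T | zy[z]_xyzyy   read z → write y, move R, go to P
P | zyy[_]xyzyy   read _ → write x, move R, go to P
P | zyyx[x]yzyy   read x → write z, move L, go to Q
Q | zyy[x]zyzyy   read x → write _, move R, go to Q
Q | zyy_[z]yzyy   read z → write x, move L, go to Q
Q | zyy[_]xyzyy   read _ → write x, move R, go to R
R | zyyx[x]yzyy   read x → write _, move L, go to T
T | zyy[x]_yzyy   read x → write y, move L, go to S
S | zy[y]y_yzyy   read y → write z, move R, go to H
H | zyz[y]_yzyy
Cell -2 holds z when M halts.

z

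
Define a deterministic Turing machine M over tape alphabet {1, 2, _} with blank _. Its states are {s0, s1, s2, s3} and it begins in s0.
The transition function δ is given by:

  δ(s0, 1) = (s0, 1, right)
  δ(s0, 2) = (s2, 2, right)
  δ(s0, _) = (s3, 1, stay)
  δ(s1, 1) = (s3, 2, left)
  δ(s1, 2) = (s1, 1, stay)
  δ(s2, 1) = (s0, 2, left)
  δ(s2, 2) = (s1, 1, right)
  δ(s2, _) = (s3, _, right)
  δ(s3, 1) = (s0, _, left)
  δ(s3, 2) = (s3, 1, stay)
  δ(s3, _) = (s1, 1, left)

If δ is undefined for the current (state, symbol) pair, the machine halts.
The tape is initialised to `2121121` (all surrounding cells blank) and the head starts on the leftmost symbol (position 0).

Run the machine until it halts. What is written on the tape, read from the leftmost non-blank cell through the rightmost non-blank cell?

2_11121

state=s0 head=0 tape=[2]121121   (s0,2)→(s2,2,right)
state=s2 head=1 tape=2[1]21121   (s2,1)→(s0,2,left)
state=s0 head=0 tape=[2]221121   (s0,2)→(s2,2,right)
state=s2 head=1 tape=2[2]21121   (s2,2)→(s1,1,right)
state=s1 head=2 tape=21[2]1121   (s1,2)→(s1,1,stay)
state=s1 head=2 tape=21[1]1121   (s1,1)→(s3,2,left)
state=s3 head=1 tape=2[1]21121   (s3,1)→(s0,_,left)
state=s0 head=0 tape=[2]_21121   (s0,2)→(s2,2,right)
state=s2 head=1 tape=2[_]21121   (s2,_)→(s3,_,right)
state=s3 head=2 tape=2_[2]1121   (s3,2)→(s3,1,stay)
state=s3 head=2 tape=2_[1]1121   (s3,1)→(s0,_,left)
state=s0 head=1 tape=2[_]_1121   (s0,_)→(s3,1,stay)
state=s3 head=1 tape=2[1]_1121   (s3,1)→(s0,_,left)
state=s0 head=0 tape=[2]__1121   (s0,2)→(s2,2,right)
state=s2 head=1 tape=2[_]_1121   (s2,_)→(s3,_,right)
state=s3 head=2 tape=2_[_]1121   (s3,_)→(s1,1,left)
state=s1 head=1 tape=2[_]11121
The non-blank tape span at halt is 2_11121.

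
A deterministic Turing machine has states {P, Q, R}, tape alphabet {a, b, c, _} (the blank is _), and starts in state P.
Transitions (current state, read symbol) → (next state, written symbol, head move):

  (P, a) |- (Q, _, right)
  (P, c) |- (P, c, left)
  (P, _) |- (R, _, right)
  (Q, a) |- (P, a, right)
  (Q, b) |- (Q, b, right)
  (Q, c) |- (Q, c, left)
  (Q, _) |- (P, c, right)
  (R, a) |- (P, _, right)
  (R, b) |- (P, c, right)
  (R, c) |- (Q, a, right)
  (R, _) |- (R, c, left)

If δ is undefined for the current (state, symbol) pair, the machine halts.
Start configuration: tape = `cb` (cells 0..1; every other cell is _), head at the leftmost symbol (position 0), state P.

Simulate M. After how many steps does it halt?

state=P head=0 tape=_[c]b___   (P,c)→(P,c,left)
state=P head=-1 tape=[_]cb___   (P,_)→(R,_,right)
state=R head=0 tape=_[c]b___   (R,c)→(Q,a,right)
state=Q head=1 tape=_a[b]___   (Q,b)→(Q,b,right)
state=Q head=2 tape=_ab[_]__   (Q,_)→(P,c,right)
state=P head=3 tape=_abc[_]_   (P,_)→(R,_,right)
state=R head=4 tape=_abc_[_]   (R,_)→(R,c,left)
state=R head=3 tape=_abc[_]c   (R,_)→(R,c,left)
state=R head=2 tape=_ab[c]cc   (R,c)→(Q,a,right)
state=Q head=3 tape=_aba[c]c   (Q,c)→(Q,c,left)
state=Q head=2 tape=_ab[a]cc   (Q,a)→(P,a,right)
state=P head=3 tape=_aba[c]c   (P,c)→(P,c,left)
state=P head=2 tape=_ab[a]cc   (P,a)→(Q,_,right)
state=Q head=3 tape=_ab_[c]c   (Q,c)→(Q,c,left)
state=Q head=2 tape=_ab[_]cc   (Q,_)→(P,c,right)
state=P head=3 tape=_abc[c]c   (P,c)→(P,c,left)
state=P head=2 tape=_ab[c]cc   (P,c)→(P,c,left)
state=P head=1 tape=_a[b]ccc
M halts after 17 transitions.

17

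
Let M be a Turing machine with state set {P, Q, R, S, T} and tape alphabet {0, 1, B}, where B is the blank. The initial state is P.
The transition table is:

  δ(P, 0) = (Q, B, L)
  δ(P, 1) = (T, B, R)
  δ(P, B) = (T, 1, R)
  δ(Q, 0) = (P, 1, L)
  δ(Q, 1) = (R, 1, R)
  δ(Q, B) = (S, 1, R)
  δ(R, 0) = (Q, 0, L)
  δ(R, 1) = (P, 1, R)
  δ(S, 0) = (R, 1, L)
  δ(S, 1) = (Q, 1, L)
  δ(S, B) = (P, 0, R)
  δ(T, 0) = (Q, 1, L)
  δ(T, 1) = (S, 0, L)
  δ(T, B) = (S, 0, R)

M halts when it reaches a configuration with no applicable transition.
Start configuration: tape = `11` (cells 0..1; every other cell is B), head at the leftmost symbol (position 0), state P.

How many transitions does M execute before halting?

14

P | BB[1]1   read 1 → write B, move R, go to T
T | BBB[1]   read 1 → write 0, move L, go to S
S | BB[B]0   read B → write 0, move R, go to P
P | BB0[0]   read 0 → write B, move L, go to Q
Q | BB[0]B   read 0 → write 1, move L, go to P
P | B[B]1B   read B → write 1, move R, go to T
T | B1[1]B   read 1 → write 0, move L, go to S
S | B[1]0B   read 1 → write 1, move L, go to Q
Q | [B]10B   read B → write 1, move R, go to S
S | 1[1]0B   read 1 → write 1, move L, go to Q
Q | [1]10B   read 1 → write 1, move R, go to R
R | 1[1]0B   read 1 → write 1, move R, go to P
P | 11[0]B   read 0 → write B, move L, go to Q
Q | 1[1]BB   read 1 → write 1, move R, go to R
R | 11[B]B
M halts after 14 transitions.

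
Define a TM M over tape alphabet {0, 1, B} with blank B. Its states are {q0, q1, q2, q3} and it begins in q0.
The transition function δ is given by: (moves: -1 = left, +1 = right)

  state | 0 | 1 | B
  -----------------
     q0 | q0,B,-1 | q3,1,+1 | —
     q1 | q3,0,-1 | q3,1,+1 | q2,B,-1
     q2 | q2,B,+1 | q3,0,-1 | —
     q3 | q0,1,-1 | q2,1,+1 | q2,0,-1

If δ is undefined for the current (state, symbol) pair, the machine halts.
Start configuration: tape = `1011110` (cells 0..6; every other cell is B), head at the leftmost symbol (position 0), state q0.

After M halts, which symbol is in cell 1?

B

q0 | [1]011110   read 1 → write 1, move +1, go to q3
q3 | 1[0]11110   read 0 → write 1, move -1, go to q0
q0 | [1]111110   read 1 → write 1, move +1, go to q3
q3 | 1[1]11110   read 1 → write 1, move +1, go to q2
q2 | 11[1]1110   read 1 → write 0, move -1, go to q3
q3 | 1[1]01110   read 1 → write 1, move +1, go to q2
q2 | 11[0]1110   read 0 → write B, move +1, go to q2
q2 | 11B[1]110   read 1 → write 0, move -1, go to q3
q3 | 11[B]0110   read B → write 0, move -1, go to q2
q2 | 1[1]00110   read 1 → write 0, move -1, go to q3
q3 | [1]000110   read 1 → write 1, move +1, go to q2
q2 | 1[0]00110   read 0 → write B, move +1, go to q2
q2 | 1B[0]0110   read 0 → write B, move +1, go to q2
q2 | 1BB[0]110   read 0 → write B, move +1, go to q2
q2 | 1BBB[1]10   read 1 → write 0, move -1, go to q3
q3 | 1BB[B]010   read B → write 0, move -1, go to q2
q2 | 1B[B]0010
Cell 1 holds B when M halts.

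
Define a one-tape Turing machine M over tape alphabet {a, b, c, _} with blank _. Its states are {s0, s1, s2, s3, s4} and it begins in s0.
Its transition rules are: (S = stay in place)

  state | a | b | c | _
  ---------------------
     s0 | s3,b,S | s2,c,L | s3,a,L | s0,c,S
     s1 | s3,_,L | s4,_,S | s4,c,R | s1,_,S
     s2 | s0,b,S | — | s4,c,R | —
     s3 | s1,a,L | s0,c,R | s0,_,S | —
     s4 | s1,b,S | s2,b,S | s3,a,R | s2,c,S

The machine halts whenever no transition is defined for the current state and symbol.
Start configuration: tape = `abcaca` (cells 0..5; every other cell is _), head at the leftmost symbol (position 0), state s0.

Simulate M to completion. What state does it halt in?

s0 | _[a]bcaca   read a → write b, move S, go to s3
s3 | _[b]bcaca   read b → write c, move R, go to s0
s0 | _c[b]caca   read b → write c, move L, go to s2
s2 | _[c]ccaca   read c → write c, move R, go to s4
s4 | _c[c]caca   read c → write a, move R, go to s3
s3 | _ca[c]aca   read c → write _, move S, go to s0
s0 | _ca[_]aca   read _ → write c, move S, go to s0
s0 | _ca[c]aca   read c → write a, move L, go to s3
s3 | _c[a]aaca   read a → write a, move L, go to s1
s1 | _[c]aaaca   read c → write c, move R, go to s4
s4 | _c[a]aaca   read a → write b, move S, go to s1
s1 | _c[b]aaca   read b → write _, move S, go to s4
s4 | _c[_]aaca   read _ → write c, move S, go to s2
s2 | _c[c]aaca   read c → write c, move R, go to s4
s4 | _cc[a]aca   read a → write b, move S, go to s1
s1 | _cc[b]aca   read b → write _, move S, go to s4
s4 | _cc[_]aca   read _ → write c, move S, go to s2
s2 | _cc[c]aca   read c → write c, move R, go to s4
s4 | _ccc[a]ca   read a → write b, move S, go to s1
s1 | _ccc[b]ca   read b → write _, move S, go to s4
s4 | _ccc[_]ca   read _ → write c, move S, go to s2
s2 | _ccc[c]ca   read c → write c, move R, go to s4
s4 | _cccc[c]a   read c → write a, move R, go to s3
s3 | _cccca[a]   read a → write a, move L, go to s1
s1 | _cccc[a]a   read a → write _, move L, go to s3
s3 | _ccc[c]_a   read c → write _, move S, go to s0
s0 | _ccc[_]_a   read _ → write c, move S, go to s0
s0 | _ccc[c]_a   read c → write a, move L, go to s3
s3 | _cc[c]a_a   read c → write _, move S, go to s0
s0 | _cc[_]a_a   read _ → write c, move S, go to s0
s0 | _cc[c]a_a   read c → write a, move L, go to s3
s3 | _c[c]aa_a   read c → write _, move S, go to s0
s0 | _c[_]aa_a   read _ → write c, move S, go to s0
s0 | _c[c]aa_a   read c → write a, move L, go to s3
s3 | _[c]aaa_a   read c → write _, move S, go to s0
s0 | _[_]aaa_a   read _ → write c, move S, go to s0
s0 | _[c]aaa_a   read c → write a, move L, go to s3
s3 | [_]aaaa_a
No transition is defined for (s3, _); M halts in state s3.

s3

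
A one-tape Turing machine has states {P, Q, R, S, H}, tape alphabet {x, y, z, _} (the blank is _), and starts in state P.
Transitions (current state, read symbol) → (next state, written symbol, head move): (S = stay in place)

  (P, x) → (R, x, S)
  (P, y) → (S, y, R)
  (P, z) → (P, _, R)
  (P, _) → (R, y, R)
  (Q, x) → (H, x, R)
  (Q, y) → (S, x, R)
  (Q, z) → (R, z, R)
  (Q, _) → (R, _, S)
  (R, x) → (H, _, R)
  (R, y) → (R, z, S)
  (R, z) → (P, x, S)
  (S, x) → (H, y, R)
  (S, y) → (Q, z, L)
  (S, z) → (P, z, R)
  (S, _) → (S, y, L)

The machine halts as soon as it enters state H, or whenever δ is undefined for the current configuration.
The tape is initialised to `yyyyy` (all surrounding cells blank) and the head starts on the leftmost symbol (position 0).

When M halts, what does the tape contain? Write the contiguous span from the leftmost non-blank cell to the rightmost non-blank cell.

P | [y]yyyy_   read y → write y, move R, go to S
S | y[y]yyy_   read y → write z, move L, go to Q
Q | [y]zyyy_   read y → write x, move R, go to S
S | x[z]yyy_   read z → write z, move R, go to P
P | xz[y]yy_   read y → write y, move R, go to S
S | xzy[y]y_   read y → write z, move L, go to Q
Q | xz[y]zy_   read y → write x, move R, go to S
S | xzx[z]y_   read z → write z, move R, go to P
P | xzxz[y]_   read y → write y, move R, go to S
S | xzxzy[_]   read _ → write y, move L, go to S
S | xzxz[y]y   read y → write z, move L, go to Q
Q | xzx[z]zy   read z → write z, move R, go to R
R | xzxz[z]y   read z → write x, move S, go to P
P | xzxz[x]y   read x → write x, move S, go to R
R | xzxz[x]y   read x → write _, move R, go to H
H | xzxz_[y]
The non-blank tape span at halt is xzxz_y.

xzxz_y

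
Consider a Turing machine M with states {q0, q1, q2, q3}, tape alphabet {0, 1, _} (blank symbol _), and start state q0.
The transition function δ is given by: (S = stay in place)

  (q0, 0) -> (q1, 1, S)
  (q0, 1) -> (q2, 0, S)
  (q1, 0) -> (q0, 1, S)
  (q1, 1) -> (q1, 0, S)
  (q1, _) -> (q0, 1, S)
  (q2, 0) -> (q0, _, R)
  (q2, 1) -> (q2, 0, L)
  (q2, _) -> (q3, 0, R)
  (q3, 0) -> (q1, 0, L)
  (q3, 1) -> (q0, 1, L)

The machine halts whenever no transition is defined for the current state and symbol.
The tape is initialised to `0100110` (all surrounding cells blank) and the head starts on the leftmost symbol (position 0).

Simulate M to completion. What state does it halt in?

q0 | [0]100110_   read 0 → write 1, move S, go to q1
q1 | [1]100110_   read 1 → write 0, move S, go to q1
q1 | [0]100110_   read 0 → write 1, move S, go to q0
q0 | [1]100110_   read 1 → write 0, move S, go to q2
q2 | [0]100110_   read 0 → write _, move R, go to q0
q0 | _[1]00110_   read 1 → write 0, move S, go to q2
q2 | _[0]00110_   read 0 → write _, move R, go to q0
q0 | __[0]0110_   read 0 → write 1, move S, go to q1
q1 | __[1]0110_   read 1 → write 0, move S, go to q1
q1 | __[0]0110_   read 0 → write 1, move S, go to q0
q0 | __[1]0110_   read 1 → write 0, move S, go to q2
q2 | __[0]0110_   read 0 → write _, move R, go to q0
q0 | ___[0]110_   read 0 → write 1, move S, go to q1
q1 | ___[1]110_   read 1 → write 0, move S, go to q1
q1 | ___[0]110_   read 0 → write 1, move S, go to q0
q0 | ___[1]110_   read 1 → write 0, move S, go to q2
q2 | ___[0]110_   read 0 → write _, move R, go to q0
q0 | ____[1]10_   read 1 → write 0, move S, go to q2
q2 | ____[0]10_   read 0 → write _, move R, go to q0
q0 | _____[1]0_   read 1 → write 0, move S, go to q2
q2 | _____[0]0_   read 0 → write _, move R, go to q0
q0 | ______[0]_   read 0 → write 1, move S, go to q1
q1 | ______[1]_   read 1 → write 0, move S, go to q1
q1 | ______[0]_   read 0 → write 1, move S, go to q0
q0 | ______[1]_   read 1 → write 0, move S, go to q2
q2 | ______[0]_   read 0 → write _, move R, go to q0
q0 | _______[_]
No transition is defined for (q0, _); M halts in state q0.

q0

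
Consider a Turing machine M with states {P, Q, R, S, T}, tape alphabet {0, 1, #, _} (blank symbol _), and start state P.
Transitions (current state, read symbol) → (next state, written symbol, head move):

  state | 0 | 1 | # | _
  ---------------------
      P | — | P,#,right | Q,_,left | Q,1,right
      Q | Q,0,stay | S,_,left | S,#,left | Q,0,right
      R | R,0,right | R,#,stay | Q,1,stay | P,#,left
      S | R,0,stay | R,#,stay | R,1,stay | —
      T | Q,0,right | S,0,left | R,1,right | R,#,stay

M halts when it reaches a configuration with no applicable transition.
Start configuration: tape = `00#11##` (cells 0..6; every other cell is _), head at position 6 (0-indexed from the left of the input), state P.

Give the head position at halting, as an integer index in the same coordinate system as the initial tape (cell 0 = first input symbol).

P | 00#11#[#]   read # → write _, move left, go to Q
Q | 00#11[#]_   read # → write #, move left, go to S
S | 00#1[1]#_   read 1 → write #, move stay, go to R
R | 00#1[#]#_   read # → write 1, move stay, go to Q
Q | 00#1[1]#_   read 1 → write _, move left, go to S
S | 00#[1]_#_   read 1 → write #, move stay, go to R
R | 00#[#]_#_   read # → write 1, move stay, go to Q
Q | 00#[1]_#_   read 1 → write _, move left, go to S
S | 00[#]__#_   read # → write 1, move stay, go to R
R | 00[1]__#_   read 1 → write #, move stay, go to R
R | 00[#]__#_   read # → write 1, move stay, go to Q
Q | 00[1]__#_   read 1 → write _, move left, go to S
S | 0[0]___#_   read 0 → write 0, move stay, go to R
R | 0[0]___#_   read 0 → write 0, move right, go to R
R | 00[_]__#_   read _ → write #, move left, go to P
P | 0[0]#__#_
At halt the head is at cell 1.

1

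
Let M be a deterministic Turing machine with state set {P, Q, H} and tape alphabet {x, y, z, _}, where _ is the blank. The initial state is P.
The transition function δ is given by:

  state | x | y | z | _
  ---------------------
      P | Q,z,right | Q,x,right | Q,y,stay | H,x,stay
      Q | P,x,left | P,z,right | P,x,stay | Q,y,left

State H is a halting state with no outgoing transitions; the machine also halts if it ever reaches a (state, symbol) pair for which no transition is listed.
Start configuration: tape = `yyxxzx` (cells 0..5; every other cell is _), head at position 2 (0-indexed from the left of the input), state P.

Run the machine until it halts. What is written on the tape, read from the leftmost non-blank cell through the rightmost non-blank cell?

yyzzzzzx

P | yy[x]xzx__   read x → write z, move right, go to Q
Q | yyz[x]zx__   read x → write x, move left, go to P
P | yy[z]xzx__   read z → write y, move stay, go to Q
Q | yy[y]xzx__   read y → write z, move right, go to P
P | yyz[x]zx__   read x → write z, move right, go to Q
Q | yyzz[z]x__   read z → write x, move stay, go to P
P | yyzz[x]x__   read x → write z, move right, go to Q
Q | yyzzz[x]__   read x → write x, move left, go to P
P | yyzz[z]x__   read z → write y, move stay, go to Q
Q | yyzz[y]x__   read y → write z, move right, go to P
P | yyzzz[x]__   read x → write z, move right, go to Q
Q | yyzzzz[_]_   read _ → write y, move left, go to Q
Q | yyzzz[z]y_   read z → write x, move stay, go to P
P | yyzzz[x]y_   read x → write z, move right, go to Q
Q | yyzzzz[y]_   read y → write z, move right, go to P
P | yyzzzzz[_]   read _ → write x, move stay, go to H
H | yyzzzzz[x]
The non-blank tape span at halt is yyzzzzzx.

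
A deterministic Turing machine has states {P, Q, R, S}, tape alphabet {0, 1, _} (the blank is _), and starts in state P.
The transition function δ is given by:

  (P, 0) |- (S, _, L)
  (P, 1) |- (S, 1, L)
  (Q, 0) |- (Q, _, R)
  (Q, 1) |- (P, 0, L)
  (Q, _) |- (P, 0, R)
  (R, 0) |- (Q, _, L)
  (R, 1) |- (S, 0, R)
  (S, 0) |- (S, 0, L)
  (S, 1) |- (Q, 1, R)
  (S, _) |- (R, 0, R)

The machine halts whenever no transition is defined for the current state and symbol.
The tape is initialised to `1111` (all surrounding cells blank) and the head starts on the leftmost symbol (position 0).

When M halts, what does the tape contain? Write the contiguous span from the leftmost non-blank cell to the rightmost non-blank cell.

0_101

state=P head=0 tape=__[1]111   (P,1)→(S,1,L)
state=S head=-1 tape=_[_]1111   (S,_)→(R,0,R)
state=R head=0 tape=_0[1]111   (R,1)→(S,0,R)
state=S head=1 tape=_00[1]11   (S,1)→(Q,1,R)
state=Q head=2 tape=_001[1]1   (Q,1)→(P,0,L)
state=P head=1 tape=_00[1]01   (P,1)→(S,1,L)
state=S head=0 tape=_0[0]101   (S,0)→(S,0,L)
state=S head=-1 tape=_[0]0101   (S,0)→(S,0,L)
state=S head=-2 tape=[_]00101   (S,_)→(R,0,R)
state=R head=-1 tape=0[0]0101   (R,0)→(Q,_,L)
state=Q head=-2 tape=[0]_0101   (Q,0)→(Q,_,R)
state=Q head=-1 tape=_[_]0101   (Q,_)→(P,0,R)
state=P head=0 tape=_0[0]101   (P,0)→(S,_,L)
state=S head=-1 tape=_[0]_101   (S,0)→(S,0,L)
state=S head=-2 tape=[_]0_101   (S,_)→(R,0,R)
state=R head=-1 tape=0[0]_101   (R,0)→(Q,_,L)
state=Q head=-2 tape=[0]__101   (Q,0)→(Q,_,R)
state=Q head=-1 tape=_[_]_101   (Q,_)→(P,0,R)
state=P head=0 tape=_0[_]101
The non-blank tape span at halt is 0_101.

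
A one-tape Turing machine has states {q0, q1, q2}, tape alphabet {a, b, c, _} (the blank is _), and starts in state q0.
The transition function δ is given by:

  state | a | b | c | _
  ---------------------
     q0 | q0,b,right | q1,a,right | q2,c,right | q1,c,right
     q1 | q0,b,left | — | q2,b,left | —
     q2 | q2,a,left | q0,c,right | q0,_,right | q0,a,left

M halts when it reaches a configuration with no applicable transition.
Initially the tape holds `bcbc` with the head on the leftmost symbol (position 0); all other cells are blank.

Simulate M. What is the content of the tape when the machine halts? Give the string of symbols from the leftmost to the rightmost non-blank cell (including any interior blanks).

ccbabc

state=q0 head=0 tape=__[b]cbc   (q0,b)→(q1,a,right)
state=q1 head=1 tape=__a[c]bc   (q1,c)→(q2,b,left)
state=q2 head=0 tape=__[a]bbc   (q2,a)→(q2,a,left)
state=q2 head=-1 tape=_[_]abbc   (q2,_)→(q0,a,left)
state=q0 head=-2 tape=[_]aabbc   (q0,_)→(q1,c,right)
state=q1 head=-1 tape=c[a]abbc   (q1,a)→(q0,b,left)
state=q0 head=-2 tape=[c]babbc   (q0,c)→(q2,c,right)
state=q2 head=-1 tape=c[b]abbc   (q2,b)→(q0,c,right)
state=q0 head=0 tape=cc[a]bbc   (q0,a)→(q0,b,right)
state=q0 head=1 tape=ccb[b]bc   (q0,b)→(q1,a,right)
state=q1 head=2 tape=ccba[b]c
The non-blank tape span at halt is ccbabc.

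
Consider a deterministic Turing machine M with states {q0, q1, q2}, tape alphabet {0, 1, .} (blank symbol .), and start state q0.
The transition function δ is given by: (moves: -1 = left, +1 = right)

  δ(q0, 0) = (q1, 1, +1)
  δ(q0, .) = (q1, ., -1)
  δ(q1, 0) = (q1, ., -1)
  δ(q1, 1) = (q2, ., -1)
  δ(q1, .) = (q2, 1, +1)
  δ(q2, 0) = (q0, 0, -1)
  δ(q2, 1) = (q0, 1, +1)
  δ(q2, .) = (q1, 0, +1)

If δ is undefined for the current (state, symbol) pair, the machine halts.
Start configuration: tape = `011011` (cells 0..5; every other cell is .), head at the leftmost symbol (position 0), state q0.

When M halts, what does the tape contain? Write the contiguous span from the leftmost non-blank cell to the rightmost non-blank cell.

state=q0 head=0 tape=.[0]11011   (q0,0)→(q1,1,+1)
state=q1 head=1 tape=.1[1]1011   (q1,1)→(q2,.,-1)
state=q2 head=0 tape=.[1].1011   (q2,1)→(q0,1,+1)
state=q0 head=1 tape=.1[.]1011   (q0,.)→(q1,.,-1)
state=q1 head=0 tape=.[1].1011   (q1,1)→(q2,.,-1)
state=q2 head=-1 tape=[.]..1011   (q2,.)→(q1,0,+1)
state=q1 head=0 tape=0[.].1011   (q1,.)→(q2,1,+1)
state=q2 head=1 tape=01[.]1011   (q2,.)→(q1,0,+1)
state=q1 head=2 tape=010[1]011   (q1,1)→(q2,.,-1)
state=q2 head=1 tape=01[0].011   (q2,0)→(q0,0,-1)
state=q0 head=0 tape=0[1]0.011
The non-blank tape span at halt is 010.011.

010.011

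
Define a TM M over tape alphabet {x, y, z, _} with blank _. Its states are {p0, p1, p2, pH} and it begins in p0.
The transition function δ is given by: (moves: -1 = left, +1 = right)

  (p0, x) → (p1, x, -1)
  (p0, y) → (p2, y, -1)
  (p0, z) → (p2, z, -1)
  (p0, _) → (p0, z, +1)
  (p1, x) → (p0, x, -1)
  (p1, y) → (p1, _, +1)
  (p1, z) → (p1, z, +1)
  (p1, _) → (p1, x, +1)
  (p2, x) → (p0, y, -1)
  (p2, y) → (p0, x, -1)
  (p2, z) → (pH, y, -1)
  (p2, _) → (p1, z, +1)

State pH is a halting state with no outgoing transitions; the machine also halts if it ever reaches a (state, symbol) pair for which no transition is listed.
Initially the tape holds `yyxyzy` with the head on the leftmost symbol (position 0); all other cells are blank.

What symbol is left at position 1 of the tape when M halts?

z

state=p0 head=0 tape=_[y]yxyzy   (p0,y)→(p2,y,-1)
state=p2 head=-1 tape=[_]yyxyzy   (p2,_)→(p1,z,+1)
state=p1 head=0 tape=z[y]yxyzy   (p1,y)→(p1,_,+1)
state=p1 head=1 tape=z_[y]xyzy   (p1,y)→(p1,_,+1)
state=p1 head=2 tape=z__[x]yzy   (p1,x)→(p0,x,-1)
state=p0 head=1 tape=z_[_]xyzy   (p0,_)→(p0,z,+1)
state=p0 head=2 tape=z_z[x]yzy   (p0,x)→(p1,x,-1)
state=p1 head=1 tape=z_[z]xyzy   (p1,z)→(p1,z,+1)
state=p1 head=2 tape=z_z[x]yzy   (p1,x)→(p0,x,-1)
state=p0 head=1 tape=z_[z]xyzy   (p0,z)→(p2,z,-1)
state=p2 head=0 tape=z[_]zxyzy   (p2,_)→(p1,z,+1)
state=p1 head=1 tape=zz[z]xyzy   (p1,z)→(p1,z,+1)
state=p1 head=2 tape=zzz[x]yzy   (p1,x)→(p0,x,-1)
state=p0 head=1 tape=zz[z]xyzy   (p0,z)→(p2,z,-1)
state=p2 head=0 tape=z[z]zxyzy   (p2,z)→(pH,y,-1)
state=pH head=-1 tape=[z]yzxyzy
Cell 1 holds z when M halts.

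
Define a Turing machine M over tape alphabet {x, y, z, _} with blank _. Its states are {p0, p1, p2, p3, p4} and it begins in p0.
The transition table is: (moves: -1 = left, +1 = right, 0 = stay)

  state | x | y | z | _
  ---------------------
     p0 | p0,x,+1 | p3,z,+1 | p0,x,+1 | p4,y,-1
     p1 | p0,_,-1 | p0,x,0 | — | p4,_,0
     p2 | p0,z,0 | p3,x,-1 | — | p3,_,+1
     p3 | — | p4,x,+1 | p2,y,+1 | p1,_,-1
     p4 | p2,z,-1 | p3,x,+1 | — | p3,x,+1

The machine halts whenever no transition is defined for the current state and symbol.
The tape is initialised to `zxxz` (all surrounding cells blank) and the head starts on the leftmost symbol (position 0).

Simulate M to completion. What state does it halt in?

state=p0 head=0 tape=[z]xxz__   (p0,z)→(p0,x,+1)
state=p0 head=1 tape=x[x]xz__   (p0,x)→(p0,x,+1)
state=p0 head=2 tape=xx[x]z__   (p0,x)→(p0,x,+1)
state=p0 head=3 tape=xxx[z]__   (p0,z)→(p0,x,+1)
state=p0 head=4 tape=xxxx[_]_   (p0,_)→(p4,y,-1)
state=p4 head=3 tape=xxx[x]y_   (p4,x)→(p2,z,-1)
state=p2 head=2 tape=xx[x]zy_   (p2,x)→(p0,z,0)
state=p0 head=2 tape=xx[z]zy_   (p0,z)→(p0,x,+1)
state=p0 head=3 tape=xxx[z]y_   (p0,z)→(p0,x,+1)
state=p0 head=4 tape=xxxx[y]_   (p0,y)→(p3,z,+1)
state=p3 head=5 tape=xxxxz[_]   (p3,_)→(p1,_,-1)
state=p1 head=4 tape=xxxx[z]_
No transition is defined for (p1, z); M halts in state p1.

p1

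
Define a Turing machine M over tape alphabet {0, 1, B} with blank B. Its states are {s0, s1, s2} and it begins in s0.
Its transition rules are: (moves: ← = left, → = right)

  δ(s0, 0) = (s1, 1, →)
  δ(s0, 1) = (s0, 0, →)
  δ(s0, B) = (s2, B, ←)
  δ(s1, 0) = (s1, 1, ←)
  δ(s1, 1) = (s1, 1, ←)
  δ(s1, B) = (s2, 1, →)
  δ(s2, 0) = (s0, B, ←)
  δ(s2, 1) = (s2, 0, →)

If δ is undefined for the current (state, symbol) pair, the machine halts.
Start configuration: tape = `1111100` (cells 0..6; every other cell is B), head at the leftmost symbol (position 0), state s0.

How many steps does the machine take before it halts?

21

s0 | B[1]111100B   read 1 → write 0, move →, go to s0
s0 | B0[1]11100B   read 1 → write 0, move →, go to s0
s0 | B00[1]1100B   read 1 → write 0, move →, go to s0
s0 | B000[1]100B   read 1 → write 0, move →, go to s0
s0 | B0000[1]00B   read 1 → write 0, move →, go to s0
s0 | B00000[0]0B   read 0 → write 1, move →, go to s1
s1 | B000001[0]B   read 0 → write 1, move ←, go to s1
s1 | B00000[1]1B   read 1 → write 1, move ←, go to s1
s1 | B0000[0]11B   read 0 → write 1, move ←, go to s1
s1 | B000[0]111B   read 0 → write 1, move ←, go to s1
s1 | B00[0]1111B   read 0 → write 1, move ←, go to s1
s1 | B0[0]11111B   read 0 → write 1, move ←, go to s1
s1 | B[0]111111B   read 0 → write 1, move ←, go to s1
s1 | [B]1111111B   read B → write 1, move →, go to s2
s2 | 1[1]111111B   read 1 → write 0, move →, go to s2
s2 | 10[1]11111B   read 1 → write 0, move →, go to s2
s2 | 100[1]1111B   read 1 → write 0, move →, go to s2
s2 | 1000[1]111B   read 1 → write 0, move →, go to s2
s2 | 10000[1]11B   read 1 → write 0, move →, go to s2
s2 | 100000[1]1B   read 1 → write 0, move →, go to s2
s2 | 1000000[1]B   read 1 → write 0, move →, go to s2
s2 | 10000000[B]
M halts after 21 transitions.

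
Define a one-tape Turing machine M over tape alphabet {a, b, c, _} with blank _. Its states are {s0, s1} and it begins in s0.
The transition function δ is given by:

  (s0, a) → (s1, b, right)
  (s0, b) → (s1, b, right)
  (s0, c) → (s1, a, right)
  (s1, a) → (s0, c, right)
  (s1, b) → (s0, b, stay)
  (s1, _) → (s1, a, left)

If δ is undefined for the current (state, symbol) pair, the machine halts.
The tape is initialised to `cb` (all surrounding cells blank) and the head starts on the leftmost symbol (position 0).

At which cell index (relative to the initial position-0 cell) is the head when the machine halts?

s0 | [c]b__   read c → write a, move right, go to s1
s1 | a[b]__   read b → write b, move stay, go to s0
s0 | a[b]__   read b → write b, move right, go to s1
s1 | ab[_]_   read _ → write a, move left, go to s1
s1 | a[b]a_   read b → write b, move stay, go to s0
s0 | a[b]a_   read b → write b, move right, go to s1
s1 | ab[a]_   read a → write c, move right, go to s0
s0 | abc[_]
At halt the head is at cell 3.

3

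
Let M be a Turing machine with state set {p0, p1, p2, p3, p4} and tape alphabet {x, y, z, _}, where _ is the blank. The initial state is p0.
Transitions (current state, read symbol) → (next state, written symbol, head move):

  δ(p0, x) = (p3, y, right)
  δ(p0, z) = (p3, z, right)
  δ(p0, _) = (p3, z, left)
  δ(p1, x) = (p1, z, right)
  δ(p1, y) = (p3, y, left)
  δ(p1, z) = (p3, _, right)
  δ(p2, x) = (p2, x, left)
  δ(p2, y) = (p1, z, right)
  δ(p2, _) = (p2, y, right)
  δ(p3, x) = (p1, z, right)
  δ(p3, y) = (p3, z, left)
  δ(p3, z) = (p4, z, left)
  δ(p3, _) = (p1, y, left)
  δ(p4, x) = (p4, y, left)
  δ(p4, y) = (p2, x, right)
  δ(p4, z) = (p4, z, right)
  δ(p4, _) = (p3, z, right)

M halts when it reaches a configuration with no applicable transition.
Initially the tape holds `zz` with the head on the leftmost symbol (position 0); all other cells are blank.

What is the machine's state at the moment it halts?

p1

state=p0 head=0 tape=_[z]z__   (p0,z)→(p3,z,right)
state=p3 head=1 tape=_z[z]__   (p3,z)→(p4,z,left)
state=p4 head=0 tape=_[z]z__   (p4,z)→(p4,z,right)
state=p4 head=1 tape=_z[z]__   (p4,z)→(p4,z,right)
state=p4 head=2 tape=_zz[_]_   (p4,_)→(p3,z,right)
state=p3 head=3 tape=_zzz[_]   (p3,_)→(p1,y,left)
state=p1 head=2 tape=_zz[z]y   (p1,z)→(p3,_,right)
state=p3 head=3 tape=_zz_[y]   (p3,y)→(p3,z,left)
state=p3 head=2 tape=_zz[_]z   (p3,_)→(p1,y,left)
state=p1 head=1 tape=_z[z]yz   (p1,z)→(p3,_,right)
state=p3 head=2 tape=_z_[y]z   (p3,y)→(p3,z,left)
state=p3 head=1 tape=_z[_]zz   (p3,_)→(p1,y,left)
state=p1 head=0 tape=_[z]yzz   (p1,z)→(p3,_,right)
state=p3 head=1 tape=__[y]zz   (p3,y)→(p3,z,left)
state=p3 head=0 tape=_[_]zzz   (p3,_)→(p1,y,left)
state=p1 head=-1 tape=[_]yzzz
No transition is defined for (p1, _); M halts in state p1.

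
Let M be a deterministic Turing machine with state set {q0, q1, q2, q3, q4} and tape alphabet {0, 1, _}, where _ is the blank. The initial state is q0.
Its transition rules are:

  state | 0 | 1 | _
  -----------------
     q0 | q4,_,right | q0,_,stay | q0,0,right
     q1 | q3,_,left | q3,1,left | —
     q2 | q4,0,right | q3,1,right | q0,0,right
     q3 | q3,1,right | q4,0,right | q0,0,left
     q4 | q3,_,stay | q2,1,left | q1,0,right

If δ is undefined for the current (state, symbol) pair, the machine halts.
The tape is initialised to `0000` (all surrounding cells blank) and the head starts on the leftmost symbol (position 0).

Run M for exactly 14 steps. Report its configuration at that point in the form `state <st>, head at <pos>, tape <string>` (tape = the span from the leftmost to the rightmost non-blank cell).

state q1, head at 5, tape 000_0

q0 | [0]000__   read 0 → write _, move right, go to q4
q4 | _[0]00__   read 0 → write _, move stay, go to q3
q3 | _[_]00__   read _ → write 0, move left, go to q0
q0 | [_]000__   read _ → write 0, move right, go to q0
q0 | 0[0]00__   read 0 → write _, move right, go to q4
q4 | 0_[0]0__   read 0 → write _, move stay, go to q3
q3 | 0_[_]0__   read _ → write 0, move left, go to q0
q0 | 0[_]00__   read _ → write 0, move right, go to q0
q0 | 00[0]0__   read 0 → write _, move right, go to q4
q4 | 00_[0]__   read 0 → write _, move stay, go to q3
q3 | 00_[_]__   read _ → write 0, move left, go to q0
q0 | 00[_]0__   read _ → write 0, move right, go to q0
q0 | 000[0]__   read 0 → write _, move right, go to q4
q4 | 000_[_]_   read _ → write 0, move right, go to q1
q1 | 000_0[_]
After 14 steps: state q1, head at 5, tape 000_0.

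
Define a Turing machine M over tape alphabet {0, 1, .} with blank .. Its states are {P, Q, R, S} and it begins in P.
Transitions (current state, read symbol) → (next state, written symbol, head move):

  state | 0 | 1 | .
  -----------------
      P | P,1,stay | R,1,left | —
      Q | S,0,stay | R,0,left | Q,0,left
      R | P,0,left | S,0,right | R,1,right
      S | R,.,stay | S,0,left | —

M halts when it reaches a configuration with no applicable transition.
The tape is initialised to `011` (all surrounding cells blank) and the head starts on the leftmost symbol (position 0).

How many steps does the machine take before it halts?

31

P | ...[0]11.   read 0 → write 1, move stay, go to P
P | ...[1]11.   read 1 → write 1, move left, go to R
R | ..[.]111.   read . → write 1, move right, go to R
R | ..1[1]11.   read 1 → write 0, move right, go to S
S | ..10[1]1.   read 1 → write 0, move left, go to S
S | ..1[0]01.   read 0 → write ., move stay, go to R
R | ..1[.]01.   read . → write 1, move right, go to R
R | ..11[0]1.   read 0 → write 0, move left, go to P
P | ..1[1]01.   read 1 → write 1, move left, go to R
R | ..[1]101.   read 1 → write 0, move right, go to S
S | ..0[1]01.   read 1 → write 0, move left, go to S
S | ..[0]001.   read 0 → write ., move stay, go to R
R | ..[.]001.   read . → write 1, move right, go to R
R | ..1[0]01.   read 0 → write 0, move left, go to P
P | ..[1]001.   read 1 → write 1, move left, go to R
R | .[.]1001.   read . → write 1, move right, go to R
R | .1[1]001.   read 1 → write 0, move right, go to S
S | .10[0]01.   read 0 → write ., move stay, go to R
R | .10[.]01.   read . → write 1, move right, go to R
R | .101[0]1.   read 0 → write 0, move left, go to P
P | .10[1]01.   read 1 → write 1, move left, go to R
R | .1[0]101.   read 0 → write 0, move left, go to P
P | .[1]0101.   read 1 → write 1, move left, go to R
R | [.]10101.   read . → write 1, move right, go to R
R | 1[1]0101.   read 1 → write 0, move right, go to S
S | 10[0]101.   read 0 → write ., move stay, go to R
R | 10[.]101.   read . → write 1, move right, go to R
R | 101[1]01.   read 1 → write 0, move right, go to S
S | 1010[0]1.   read 0 → write ., move stay, go to R
R | 1010[.]1.   read . → write 1, move right, go to R
R | 10101[1].   read 1 → write 0, move right, go to S
S | 101010[.]
M halts after 31 transitions.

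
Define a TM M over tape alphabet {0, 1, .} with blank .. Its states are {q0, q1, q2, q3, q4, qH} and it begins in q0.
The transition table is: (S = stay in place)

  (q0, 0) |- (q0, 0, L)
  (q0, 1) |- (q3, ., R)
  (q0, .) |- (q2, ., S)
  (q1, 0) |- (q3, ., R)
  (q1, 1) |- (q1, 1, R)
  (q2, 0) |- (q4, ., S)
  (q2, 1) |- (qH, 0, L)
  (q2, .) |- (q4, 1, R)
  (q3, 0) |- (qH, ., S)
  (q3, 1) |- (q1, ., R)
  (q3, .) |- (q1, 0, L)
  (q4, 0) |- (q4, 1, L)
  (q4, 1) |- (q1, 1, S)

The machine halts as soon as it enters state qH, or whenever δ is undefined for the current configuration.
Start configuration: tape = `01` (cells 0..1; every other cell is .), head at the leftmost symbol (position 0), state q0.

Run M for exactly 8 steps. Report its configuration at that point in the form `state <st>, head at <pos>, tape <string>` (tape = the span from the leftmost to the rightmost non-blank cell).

state q1, head at 2, tape 111

q0 | .[0]1.   read 0 → write 0, move L, go to q0
q0 | [.]01.   read . → write ., move S, go to q2
q2 | [.]01.   read . → write 1, move R, go to q4
q4 | 1[0]1.   read 0 → write 1, move L, go to q4
q4 | [1]11.   read 1 → write 1, move S, go to q1
q1 | [1]11.   read 1 → write 1, move R, go to q1
q1 | 1[1]1.   read 1 → write 1, move R, go to q1
q1 | 11[1].   read 1 → write 1, move R, go to q1
q1 | 111[.]
After 8 steps: state q1, head at 2, tape 111.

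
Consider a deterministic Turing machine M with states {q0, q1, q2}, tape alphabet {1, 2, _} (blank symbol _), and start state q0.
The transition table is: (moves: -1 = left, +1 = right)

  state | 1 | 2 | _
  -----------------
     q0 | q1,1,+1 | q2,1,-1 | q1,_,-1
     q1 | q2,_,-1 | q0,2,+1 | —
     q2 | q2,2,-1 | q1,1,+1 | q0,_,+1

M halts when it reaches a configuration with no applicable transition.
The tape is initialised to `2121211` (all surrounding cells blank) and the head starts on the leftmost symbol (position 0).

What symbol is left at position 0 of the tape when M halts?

state=q0 head=0 tape=_[2]121211   (q0,2)→(q2,1,-1)
state=q2 head=-1 tape=[_]1121211   (q2,_)→(q0,_,+1)
state=q0 head=0 tape=_[1]121211   (q0,1)→(q1,1,+1)
state=q1 head=1 tape=_1[1]21211   (q1,1)→(q2,_,-1)
state=q2 head=0 tape=_[1]_21211   (q2,1)→(q2,2,-1)
state=q2 head=-1 tape=[_]2_21211   (q2,_)→(q0,_,+1)
state=q0 head=0 tape=_[2]_21211   (q0,2)→(q2,1,-1)
state=q2 head=-1 tape=[_]1_21211   (q2,_)→(q0,_,+1)
state=q0 head=0 tape=_[1]_21211   (q0,1)→(q1,1,+1)
state=q1 head=1 tape=_1[_]21211
Cell 0 holds 1 when M halts.

1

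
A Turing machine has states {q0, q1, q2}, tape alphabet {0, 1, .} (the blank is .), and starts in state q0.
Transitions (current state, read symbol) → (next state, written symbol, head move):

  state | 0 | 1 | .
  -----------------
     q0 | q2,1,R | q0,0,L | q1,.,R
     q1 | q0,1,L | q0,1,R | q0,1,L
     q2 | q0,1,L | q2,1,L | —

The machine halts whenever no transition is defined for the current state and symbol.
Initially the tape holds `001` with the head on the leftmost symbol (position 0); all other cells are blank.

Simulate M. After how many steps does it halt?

17

q0 | .[0]01   read 0 → write 1, move R, go to q2
q2 | .1[0]1   read 0 → write 1, move L, go to q0
q0 | .[1]11   read 1 → write 0, move L, go to q0
q0 | [.]011   read . → write ., move R, go to q1
q1 | .[0]11   read 0 → write 1, move L, go to q0
q0 | [.]111   read . → write ., move R, go to q1
q1 | .[1]11   read 1 → write 1, move R, go to q0
q0 | .1[1]1   read 1 → write 0, move L, go to q0
q0 | .[1]01   read 1 → write 0, move L, go to q0
q0 | [.]001   read . → write ., move R, go to q1
q1 | .[0]01   read 0 → write 1, move L, go to q0
q0 | [.]101   read . → write ., move R, go to q1
q1 | .[1]01   read 1 → write 1, move R, go to q0
q0 | .1[0]1   read 0 → write 1, move R, go to q2
q2 | .11[1]   read 1 → write 1, move L, go to q2
q2 | .1[1]1   read 1 → write 1, move L, go to q2
q2 | .[1]11   read 1 → write 1, move L, go to q2
q2 | [.]111
M halts after 17 transitions.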